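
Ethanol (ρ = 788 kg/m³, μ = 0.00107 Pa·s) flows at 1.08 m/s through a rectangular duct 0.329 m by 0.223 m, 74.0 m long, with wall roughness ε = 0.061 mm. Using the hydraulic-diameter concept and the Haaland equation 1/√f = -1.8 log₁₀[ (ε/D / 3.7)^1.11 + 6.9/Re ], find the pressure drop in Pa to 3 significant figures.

Hydraulic diameter D_h = 4A/P = 4·(0.329·0.223)/(2·(0.329+0.223)) = 0.2935/1.104 = 0.2658 m.
Re = ρVD_h/μ = 788·1.08·0.2658/0.00107 = 2.114e+05.
ε/D_h = 6.1e-05/0.2658 = 0.000229; Haaland gives 1/√f = -1.8 log₁₀[2.14e-05+3.26e-05] = 7.682, so f = 0.01695.
ΔP = f(L/D_h)(ρV²/2) = 0.01695·74/0.2658·459.6 = 2168 Pa.

ΔP ≈ 2170 Pa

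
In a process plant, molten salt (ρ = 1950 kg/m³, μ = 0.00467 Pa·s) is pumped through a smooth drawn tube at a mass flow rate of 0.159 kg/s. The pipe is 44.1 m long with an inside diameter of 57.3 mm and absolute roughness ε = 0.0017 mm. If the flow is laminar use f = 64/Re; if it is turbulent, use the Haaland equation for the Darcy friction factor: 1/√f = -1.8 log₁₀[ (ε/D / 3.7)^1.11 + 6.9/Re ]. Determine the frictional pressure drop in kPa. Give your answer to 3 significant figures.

A = πD²/4 = π(0.0573)²/4 = 0.002579 m²; mean velocity V = ṁ/(ρA) = 0.159/(1950 · 0.002579) = 0.03162 m/s.
Reynolds number Re = ρVD/μ = 1950 · 0.03162 · 0.0573 / 0.00467 = 756.5.
Re < 2300 → laminar flow, so f = 64/Re = 64/756.5 = 0.08459 (the turbulent correlation is not needed).
Darcy-Weisbach: ΔP = f(L/D)(ρV²/2) = 0.08459·(44.1/0.0573)·(1950·0.03162²/2) = 0.08459·769.6·0.9748 = 63.47 Pa.
ΔP = 63.47 Pa = 0.0635 kPa.

ΔP ≈ 0.0635 kPa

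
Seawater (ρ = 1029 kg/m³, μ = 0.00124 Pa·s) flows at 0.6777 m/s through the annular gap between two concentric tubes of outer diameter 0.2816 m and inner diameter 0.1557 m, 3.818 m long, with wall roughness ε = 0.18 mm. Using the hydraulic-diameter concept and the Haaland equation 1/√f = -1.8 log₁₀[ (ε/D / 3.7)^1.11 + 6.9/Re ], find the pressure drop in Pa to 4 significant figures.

ΔP ≈ 172.1 Pa

Hydraulic diameter D_h = 4A/P = D_o - D_i = 0.2816 - 0.1557 = 0.1259 m.
Re = ρVD_h/μ = 1029·0.6777·0.1259/0.00124 = 7.08e+04.
ε/D_h = 0.00018/0.1259 = 0.00143; Haaland gives 1/√f = -1.8 log₁₀[0.000163+9.75e-05] = 6.452, so f = 0.02402.
ΔP = f(L/D_h)(ρV²/2) = 0.02402·3.818/0.1259·236.3 = 172.1 Pa.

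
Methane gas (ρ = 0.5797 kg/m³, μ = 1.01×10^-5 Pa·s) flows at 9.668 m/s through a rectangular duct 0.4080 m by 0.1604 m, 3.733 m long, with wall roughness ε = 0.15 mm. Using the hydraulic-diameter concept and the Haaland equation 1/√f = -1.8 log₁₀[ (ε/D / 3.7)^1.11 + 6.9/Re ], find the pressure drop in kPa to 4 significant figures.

Hydraulic diameter D_h = 4A/P = 4·(0.408·0.1604)/(2·(0.408+0.1604)) = 0.2618/1.137 = 0.2303 m.
Re = ρVD_h/μ = 0.5797·9.668·0.2303/1.01e-05 = 1.278e+05.
ε/D_h = 0.00015/0.2303 = 0.000651; Haaland gives 1/√f = -1.8 log₁₀[6.8e-05+5.4e-05] = 7.044, so f = 0.02015.
ΔP = f(L/D_h)(ρV²/2) = 0.02015·3.733/0.2303·27.09 = 8.851 Pa.
ΔP = 0.008851 kPa.

ΔP ≈ 0.008851 kPa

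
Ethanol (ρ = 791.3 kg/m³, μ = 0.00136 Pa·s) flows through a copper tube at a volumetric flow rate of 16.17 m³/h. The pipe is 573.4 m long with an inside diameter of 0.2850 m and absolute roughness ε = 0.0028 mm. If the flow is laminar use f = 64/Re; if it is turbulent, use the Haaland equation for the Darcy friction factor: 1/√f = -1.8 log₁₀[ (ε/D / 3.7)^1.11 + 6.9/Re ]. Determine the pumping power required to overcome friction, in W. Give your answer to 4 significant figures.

Q = 16.17 m³/h = 16.17/3600 = 0.004492 m³/s.
Cross-sectional area A = πD²/4 = π(0.285)²/4 = 0.06379 m²; mean velocity V = Q/A = 0.004492/0.06379 = 0.07041 m/s.
Reynolds number Re = ρVD/μ = 791.3 · 0.07041 · 0.285 / 0.00136 = 1.168e+04.
Re > 4000 → turbulent. Relative roughness ε/D = 2.8e-06/0.285 = 9.82e-06. Haaland: 1/√f = -1.8 log₁₀[(9.82e-06/3.7)^1.11 + 6.9/1.168e+04] = -1.8 log₁₀[6.47e-07 + 0.000591] = 5.81, so f = 0.02962.
Darcy-Weisbach: ΔP = f(L/D)(ρV²/2) = 0.02962·(573.4/0.285)·(791.3·0.07041²/2) = 0.02962·2012·1.961 = 116.9 Pa.
Pumping power P = QΔP = 0.004492·116.9 = 0.52504 W = 0.5250 W.

P ≈ 0.5250 W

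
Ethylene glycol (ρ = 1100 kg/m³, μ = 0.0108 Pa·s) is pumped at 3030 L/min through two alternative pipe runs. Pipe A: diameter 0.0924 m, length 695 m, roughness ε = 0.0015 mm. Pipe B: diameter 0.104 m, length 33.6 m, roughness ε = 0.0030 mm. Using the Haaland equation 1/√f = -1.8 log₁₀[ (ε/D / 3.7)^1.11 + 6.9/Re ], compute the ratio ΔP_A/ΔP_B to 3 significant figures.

Pipe A: V = Q/A = 0.0505/0.006706 = 7.531 m/s; Re = 7.088e+04; ε/D = 1.62e-05; Haaland → f = 0.01923; ΔP_A = f(L/D)(ρV²/2) = 4.511e+06 Pa.
Pipe B: V = Q/A = 0.0505/0.008495 = 5.945 m/s; Re = 6.297e+04; ε/D = 2.88e-05; Haaland → f = 0.01976; ΔP_B = f(L/D)(ρV²/2) = 1.241e+05 Pa.
ΔP_A/ΔP_B = 4.511e+06/1.241e+05 = 36.3.

ΔP_A/ΔP_B ≈ 36.3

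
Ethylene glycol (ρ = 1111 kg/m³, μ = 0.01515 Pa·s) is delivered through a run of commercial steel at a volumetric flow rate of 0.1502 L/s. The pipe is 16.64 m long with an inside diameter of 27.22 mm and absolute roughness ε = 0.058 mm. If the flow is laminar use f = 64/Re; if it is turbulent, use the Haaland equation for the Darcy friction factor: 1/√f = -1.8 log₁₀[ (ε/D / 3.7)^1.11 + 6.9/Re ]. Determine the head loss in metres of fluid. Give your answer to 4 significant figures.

h_f ≈ 0.2578 m

Q = 0.1502 L/s = 0.1502/1000 = 0.0001502 m³/s.
Cross-sectional area A = πD²/4 = π(0.02722)²/4 = 0.0005819 m²; mean velocity V = Q/A = 0.0001502/0.0005819 = 0.2581 m/s.
Reynolds number Re = ρVD/μ = 1111 · 0.2581 · 0.02722 / 0.0152 = 515.2.
Re < 2300 → laminar flow, so f = 64/Re = 64/515.2 = 0.1242 (the turbulent correlation is not needed).
Darcy-Weisbach: ΔP = f(L/D)(ρV²/2) = 0.1242·(16.64/0.02722)·(1111·0.2581²/2) = 0.1242·611.3·37.01 = 2810 Pa.
Head loss h_f = ΔP/(ρg) = 2810/(1111·9.81) = 0.2578 m.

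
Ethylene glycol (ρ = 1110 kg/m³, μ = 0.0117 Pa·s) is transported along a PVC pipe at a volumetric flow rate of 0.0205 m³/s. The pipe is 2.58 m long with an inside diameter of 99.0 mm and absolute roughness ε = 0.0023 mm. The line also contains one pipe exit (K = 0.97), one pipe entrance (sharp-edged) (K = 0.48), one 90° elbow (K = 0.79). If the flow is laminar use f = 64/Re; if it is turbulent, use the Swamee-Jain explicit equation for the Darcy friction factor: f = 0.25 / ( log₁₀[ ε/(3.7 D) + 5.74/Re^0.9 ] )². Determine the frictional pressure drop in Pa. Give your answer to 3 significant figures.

Cross-sectional area A = πD²/4 = π(0.099)²/4 = 0.007698 m²; mean velocity V = Q/A = 0.0205/0.007698 = 2.663 m/s.
Reynolds number Re = ρVD/μ = 1110 · 2.663 · 0.099 / 0.0117 = 2.501e+04.
Re > 4000 → turbulent. Relative roughness ε/D = 2.3e-06/0.099 = 2.32e-05. Swamee-Jain: f = 0.25/(log₁₀[2.32e-05/3.7 + 5.74/2.501e+04^0.9])² = 0.25/(log₁₀[6.28e-06 + 0.000632])² = 0.25/(-3.195)² = 0.02449.
Total minor-loss coefficient ΣK = 1·0.97 + 1·0.48 + 1·0.79 = 2.24.
ΔP = [f·L/D + ΣK]·(ρV²/2) = [0.02449·2.58/0.099 + 2.24]·(1110·2.663²/2) = [0.6382 + 2.24]·3936 = 1.133e+04 Pa.

ΔP ≈ 11300 Pa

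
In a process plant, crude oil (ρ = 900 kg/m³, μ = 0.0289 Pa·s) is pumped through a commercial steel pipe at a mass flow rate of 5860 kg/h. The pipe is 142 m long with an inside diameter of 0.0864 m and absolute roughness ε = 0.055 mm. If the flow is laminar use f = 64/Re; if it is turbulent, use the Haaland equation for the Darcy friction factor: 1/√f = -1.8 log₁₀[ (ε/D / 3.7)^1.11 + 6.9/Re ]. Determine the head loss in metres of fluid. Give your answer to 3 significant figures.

h_f ≈ 0.615 m

ṁ = 5860 kg/h = 5860/3600 = 1.628 kg/s.
A = πD²/4 = π(0.0864)²/4 = 0.005863 m²; mean velocity V = ṁ/(ρA) = 1.628/(900 · 0.005863) = 0.3085 m/s.
Reynolds number Re = ρVD/μ = 900 · 0.3085 · 0.0864 / 0.0289 = 830.
Re < 2300 → laminar flow, so f = 64/Re = 64/830 = 0.07711 (the turbulent correlation is not needed).
Darcy-Weisbach: ΔP = f(L/D)(ρV²/2) = 0.07711·(142/0.0864)·(900·0.3085²/2) = 0.07711·1644·42.82 = 5427 Pa.
Head loss h_f = ΔP/(ρg) = 5427/(900·9.81) = 0.615 m.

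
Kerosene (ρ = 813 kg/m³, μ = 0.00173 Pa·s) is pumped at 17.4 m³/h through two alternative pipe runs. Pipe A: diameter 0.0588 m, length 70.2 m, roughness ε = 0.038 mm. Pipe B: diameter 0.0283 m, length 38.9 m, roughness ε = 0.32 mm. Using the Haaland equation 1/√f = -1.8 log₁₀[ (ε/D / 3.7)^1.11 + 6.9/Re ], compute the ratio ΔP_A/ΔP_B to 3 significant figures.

Pipe A: V = Q/A = 0.004833/0.002715 = 1.78 m/s; Re = 4.918e+04; ε/D = 0.000646; Haaland → f = 0.02276; ΔP_A = f(L/D)(ρV²/2) = 3.499e+04 Pa.
Pipe B: V = Q/A = 0.004833/0.000629 = 7.684 m/s; Re = 1.022e+05; ε/D = 0.0113; Haaland → f = 0.04012; ΔP_B = f(L/D)(ρV²/2) = 1.324e+06 Pa.
ΔP_A/ΔP_B = 3.499e+04/1.324e+06 = 0.0264.

ΔP_A/ΔP_B ≈ 0.0264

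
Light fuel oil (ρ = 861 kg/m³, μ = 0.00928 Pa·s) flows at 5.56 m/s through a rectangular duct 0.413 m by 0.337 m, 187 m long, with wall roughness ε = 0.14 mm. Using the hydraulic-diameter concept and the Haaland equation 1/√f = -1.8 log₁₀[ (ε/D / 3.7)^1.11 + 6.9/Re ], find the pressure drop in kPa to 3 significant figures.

Hydraulic diameter D_h = 4A/P = 4·(0.413·0.337)/(2·(0.413+0.337)) = 0.5567/1.5 = 0.3711 m.
Re = ρVD_h/μ = 861·5.56·0.3711/0.00928 = 1.915e+05.
ε/D_h = 0.00014/0.3711 = 0.000377; Haaland gives 1/√f = -1.8 log₁₀[3.71e-05+3.6e-05] = 7.445, so f = 0.01804.
ΔP = f(L/D_h)(ρV²/2) = 0.01804·187/0.3711·1.331e+04 = 1.21e+05 Pa.
ΔP = 121 kPa.

ΔP ≈ 121 kPa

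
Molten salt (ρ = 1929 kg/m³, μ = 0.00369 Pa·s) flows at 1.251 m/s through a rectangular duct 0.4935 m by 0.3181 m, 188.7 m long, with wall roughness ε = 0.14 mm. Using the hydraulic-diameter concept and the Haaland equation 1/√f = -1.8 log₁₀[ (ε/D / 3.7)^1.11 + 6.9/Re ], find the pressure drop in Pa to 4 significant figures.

ΔP ≈ 12870 Pa

Hydraulic diameter D_h = 4A/P = 4·(0.4935·0.3181)/(2·(0.4935+0.3181)) = 0.6279/1.623 = 0.3868 m.
Re = ρVD_h/μ = 1929·1.251·0.3868/0.00369 = 2.53e+05.
ε/D_h = 0.00014/0.3868 = 0.000362; Haaland gives 1/√f = -1.8 log₁₀[3.54e-05+2.73e-05] = 7.565, so f = 0.01747.
ΔP = f(L/D_h)(ρV²/2) = 0.01747·188.7/0.3868·1509 = 1.287e+04 Pa.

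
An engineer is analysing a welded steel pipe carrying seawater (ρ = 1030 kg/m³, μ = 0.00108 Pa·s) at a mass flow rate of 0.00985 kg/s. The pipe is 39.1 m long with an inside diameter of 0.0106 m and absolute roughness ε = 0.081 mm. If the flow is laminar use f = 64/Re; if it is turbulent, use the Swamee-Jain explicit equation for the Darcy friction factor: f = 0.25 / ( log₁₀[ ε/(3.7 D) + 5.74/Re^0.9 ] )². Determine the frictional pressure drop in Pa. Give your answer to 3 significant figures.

ΔP ≈ 1300 Pa

A = πD²/4 = π(0.0106)²/4 = 8.825e-05 m²; mean velocity V = ṁ/(ρA) = 0.00985/(1030 · 8.825e-05) = 0.1084 m/s.
Reynolds number Re = ρVD/μ = 1030 · 0.1084 · 0.0106 / 0.00108 = 1096.
Re < 2300 → laminar flow, so f = 64/Re = 64/1096 = 0.05842 (the turbulent correlation is not needed).
Darcy-Weisbach: ΔP = f(L/D)(ρV²/2) = 0.05842·(39.1/0.0106)·(1030·0.1084²/2) = 0.05842·3689·6.048 = 1303 Pa.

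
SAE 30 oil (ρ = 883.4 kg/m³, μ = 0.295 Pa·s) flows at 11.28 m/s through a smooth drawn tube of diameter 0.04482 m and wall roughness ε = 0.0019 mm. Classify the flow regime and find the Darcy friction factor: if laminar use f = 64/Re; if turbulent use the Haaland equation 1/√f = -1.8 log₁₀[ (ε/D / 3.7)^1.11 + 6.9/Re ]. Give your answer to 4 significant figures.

f ≈ 0.04227

Re = ρVD/μ = 883.4·11.28·0.04482/0.295 = 1514.
Re < 2300 → laminar, so f = 64/Re = 0.04227 (roughness is irrelevant in laminar flow).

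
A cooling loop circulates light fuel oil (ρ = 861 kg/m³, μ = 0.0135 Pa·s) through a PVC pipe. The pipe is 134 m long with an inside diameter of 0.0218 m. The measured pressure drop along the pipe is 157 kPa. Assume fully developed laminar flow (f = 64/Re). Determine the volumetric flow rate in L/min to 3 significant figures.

Q ≈ 28.9 L/min

For laminar flow, f = 64/Re with Re = ρVD/μ, so Darcy-Weisbach reduces to ΔP = 32μLV/D². Solving for V: V = ΔP·D²/(32μL) = 1.57e+05·(0.0218)²/(32·0.0135·134) = 1.289 m/s.
Check: Re = ρVD/μ = 861·1.289·0.0218/0.0135 = 1792 < 2300, so the laminar assumption holds.
Q = V·A = 1.289·(π/4·0.0218²) = 0.0004811 m³/s = 28.9 L/min.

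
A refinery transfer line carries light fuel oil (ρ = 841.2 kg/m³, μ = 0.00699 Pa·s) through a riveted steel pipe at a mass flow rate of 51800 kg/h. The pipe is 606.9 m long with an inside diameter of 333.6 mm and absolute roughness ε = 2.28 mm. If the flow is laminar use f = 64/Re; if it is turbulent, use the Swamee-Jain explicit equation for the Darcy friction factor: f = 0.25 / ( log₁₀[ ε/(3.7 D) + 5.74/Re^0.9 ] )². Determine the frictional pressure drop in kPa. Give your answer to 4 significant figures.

ΔP ≈ 1.231 kPa

ṁ = 51800 kg/h = 51800/3600 = 14.39 kg/s.
A = πD²/4 = π(0.3336)²/4 = 0.08741 m²; mean velocity V = ṁ/(ρA) = 14.39/(841.2 · 0.08741) = 0.1957 m/s.
Reynolds number Re = ρVD/μ = 841.2 · 0.1957 · 0.3336 / 0.00699 = 7857.
Re > 4000 → turbulent. Relative roughness ε/D = 0.00228/0.3336 = 0.00683. Swamee-Jain: f = 0.25/(log₁₀[0.00683/3.7 + 5.74/7857^0.9])² = 0.25/(log₁₀[0.00185 + 0.00179])² = 0.25/(-2.439)² = 0.04202.
Darcy-Weisbach: ΔP = f(L/D)(ρV²/2) = 0.04202·(606.9/0.3336)·(841.2·0.1957²/2) = 0.04202·1819·16.11 = 1231 Pa.
ΔP = 1231 Pa = 1.231 kPa.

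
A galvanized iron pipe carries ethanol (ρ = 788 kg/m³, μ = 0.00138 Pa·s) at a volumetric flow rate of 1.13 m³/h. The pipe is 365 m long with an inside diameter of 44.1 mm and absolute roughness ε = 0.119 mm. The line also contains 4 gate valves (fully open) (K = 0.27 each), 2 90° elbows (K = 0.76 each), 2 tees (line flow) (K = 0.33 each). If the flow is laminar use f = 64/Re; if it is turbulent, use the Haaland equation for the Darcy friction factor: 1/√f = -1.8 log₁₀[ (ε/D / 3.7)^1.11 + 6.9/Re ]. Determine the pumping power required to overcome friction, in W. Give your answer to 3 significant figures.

P ≈ 1.74 W

Q = 1.13 m³/h = 1.13/3600 = 0.0003139 m³/s.
Cross-sectional area A = πD²/4 = π(0.0441)²/4 = 0.001527 m²; mean velocity V = Q/A = 0.0003139/0.001527 = 0.2055 m/s.
Reynolds number Re = ρVD/μ = 788 · 0.2055 · 0.0441 / 0.00138 = 5175.
Re > 4000 → turbulent. Relative roughness ε/D = 0.000119/0.0441 = 0.0027. Haaland: 1/√f = -1.8 log₁₀[(0.0027/3.7)^1.11 + 6.9/5175] = -1.8 log₁₀[0.000329 + 0.00133] = 5.002, so f = 0.03996.
Total minor-loss coefficient ΣK = 4·0.27 + 2·0.76 + 2·0.33 = 3.26.
ΔP = [f·L/D + ΣK]·(ρV²/2) = [0.03996·365/0.0441 + 3.26]·(788·0.2055²/2) = [330.7 + 3.26]·16.64 = 5557 Pa.
Pumping power P = QΔP = 0.0003139·5557 = 1.744 W = 1.74 W.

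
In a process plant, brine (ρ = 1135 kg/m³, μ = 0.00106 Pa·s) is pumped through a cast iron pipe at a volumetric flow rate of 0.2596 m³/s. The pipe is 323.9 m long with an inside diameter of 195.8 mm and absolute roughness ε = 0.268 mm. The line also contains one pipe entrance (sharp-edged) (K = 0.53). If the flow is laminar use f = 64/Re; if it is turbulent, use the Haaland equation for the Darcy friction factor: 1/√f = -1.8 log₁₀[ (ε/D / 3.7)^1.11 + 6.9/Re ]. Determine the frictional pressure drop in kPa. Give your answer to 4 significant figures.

Cross-sectional area A = πD²/4 = π(0.1958)²/4 = 0.03011 m²; mean velocity V = Q/A = 0.2596/0.03011 = 8.622 m/s.
Reynolds number Re = ρVD/μ = 1135 · 8.622 · 0.1958 / 0.00106 = 1.808e+06.
Re > 4000 → turbulent. Relative roughness ε/D = 0.000268/0.1958 = 0.00137. Haaland: 1/√f = -1.8 log₁₀[(0.00137/3.7)^1.11 + 6.9/1.808e+06] = -1.8 log₁₀[0.000155 + 3.82e-06] = 6.838, so f = 0.02139.
Total minor-loss coefficient ΣK = 1·0.53 = 0.53.
ΔP = [f·L/D + ΣK]·(ρV²/2) = [0.02139·323.9/0.1958 + 0.53]·(1135·8.622²/2) = [35.38 + 0.53]·4.218e+04 = 1.515e+06 Pa.
ΔP = 1.515e+06 Pa = 1515 kPa.

ΔP ≈ 1515 kPa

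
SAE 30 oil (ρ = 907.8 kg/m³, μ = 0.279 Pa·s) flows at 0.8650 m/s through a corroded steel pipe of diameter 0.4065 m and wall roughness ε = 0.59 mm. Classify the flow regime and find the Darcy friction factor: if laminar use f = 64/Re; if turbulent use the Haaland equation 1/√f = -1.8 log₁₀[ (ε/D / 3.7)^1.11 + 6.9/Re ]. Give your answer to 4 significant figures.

Re = ρVD/μ = 907.8·0.865·0.4065/0.279 = 1144.
Re < 2300 → laminar, so f = 64/Re = 0.05594 (roughness is irrelevant in laminar flow).

f ≈ 0.05594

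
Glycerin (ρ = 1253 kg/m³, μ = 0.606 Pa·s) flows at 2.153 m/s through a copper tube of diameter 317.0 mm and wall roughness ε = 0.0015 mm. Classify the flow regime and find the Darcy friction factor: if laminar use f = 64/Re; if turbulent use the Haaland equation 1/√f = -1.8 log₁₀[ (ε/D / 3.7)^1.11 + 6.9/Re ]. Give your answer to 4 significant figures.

Re = ρVD/μ = 1253·2.153·0.317/0.606 = 1411.
Re < 2300 → laminar, so f = 64/Re = 0.04535 (roughness is irrelevant in laminar flow).

f ≈ 0.04535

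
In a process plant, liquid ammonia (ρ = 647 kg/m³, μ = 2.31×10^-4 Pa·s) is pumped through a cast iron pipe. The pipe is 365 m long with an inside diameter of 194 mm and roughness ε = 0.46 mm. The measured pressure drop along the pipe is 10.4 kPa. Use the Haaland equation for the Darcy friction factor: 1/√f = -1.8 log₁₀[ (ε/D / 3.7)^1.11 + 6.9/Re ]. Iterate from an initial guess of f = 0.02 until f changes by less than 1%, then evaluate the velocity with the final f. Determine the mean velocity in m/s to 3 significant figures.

V ≈ 0.829 m/s

Rearranging Darcy-Weisbach: V = √(2·ΔP·D/(f·L·ρ)). With ε/D = 0.00046/0.194 = 0.00237, iterate starting from f = 0.02:
  f = 0.02 → V = √(2·1.04e+04·0.194/(0.02·365·647)) = 0.9243 m/s; Re = ρVD/μ = 5.022e+05; f → 0.02485
  f = 0.02485 → V = 0.8292 m/s; Re = 4.506e+05; f → 0.02488
Converged (Δf/f < 1%). With the final f = 0.02488: V = √(2·1.04e+04·0.194/(0.02488·365·647)) = 0.8287 m/s.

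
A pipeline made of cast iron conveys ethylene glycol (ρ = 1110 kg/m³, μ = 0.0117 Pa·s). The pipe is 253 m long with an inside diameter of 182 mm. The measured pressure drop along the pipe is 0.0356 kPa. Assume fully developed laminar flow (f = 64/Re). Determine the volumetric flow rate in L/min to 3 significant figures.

Q ≈ 19.4 L/min

For laminar flow, f = 64/Re with Re = ρVD/μ, so Darcy-Weisbach reduces to ΔP = 32μLV/D². Solving for V: V = ΔP·D²/(32μL) = 35.6·(0.182)²/(32·0.0117·253) = 0.01245 m/s.
Check: Re = ρVD/μ = 1110·0.01245·0.182/0.0117 = 215 < 2300, so the laminar assumption holds.
Q = V·A = 0.01245·(π/4·0.182²) = 0.0003239 m³/s = 19.4 L/min.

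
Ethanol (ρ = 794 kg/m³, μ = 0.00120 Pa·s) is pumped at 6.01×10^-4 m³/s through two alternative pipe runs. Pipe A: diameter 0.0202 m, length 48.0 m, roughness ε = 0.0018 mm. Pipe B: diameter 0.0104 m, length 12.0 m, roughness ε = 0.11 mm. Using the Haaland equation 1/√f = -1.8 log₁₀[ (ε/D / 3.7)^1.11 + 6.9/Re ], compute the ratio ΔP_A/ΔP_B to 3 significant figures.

ΔP_A/ΔP_B ≈ 0.0891

Pipe A: V = Q/A = 0.000601/0.0003205 = 1.875 m/s; Re = 2.507e+04; ε/D = 8.91e-05; Haaland → f = 0.02451; ΔP_A = f(L/D)(ρV²/2) = 8.132e+04 Pa.
Pipe B: V = Q/A = 0.000601/8.495e-05 = 7.075 m/s; Re = 4.868e+04; ε/D = 0.0106; Haaland → f = 0.03981; ΔP_B = f(L/D)(ρV²/2) = 9.127e+05 Pa.
ΔP_A/ΔP_B = 8.132e+04/9.127e+05 = 0.0891.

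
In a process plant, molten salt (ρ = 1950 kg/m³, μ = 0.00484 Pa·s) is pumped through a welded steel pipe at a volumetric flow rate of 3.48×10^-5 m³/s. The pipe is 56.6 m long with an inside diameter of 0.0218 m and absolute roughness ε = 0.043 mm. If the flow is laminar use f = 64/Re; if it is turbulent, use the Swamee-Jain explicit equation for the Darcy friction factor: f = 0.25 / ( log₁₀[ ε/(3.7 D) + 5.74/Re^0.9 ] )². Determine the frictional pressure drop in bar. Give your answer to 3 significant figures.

ΔP ≈ 0.0172 bar

Cross-sectional area A = πD²/4 = π(0.0218)²/4 = 0.0003733 m²; mean velocity V = Q/A = 3.48e-05/0.0003733 = 0.09323 m/s.
Reynolds number Re = ρVD/μ = 1950 · 0.09323 · 0.0218 / 0.00484 = 818.9.
Re < 2300 → laminar flow, so f = 64/Re = 64/818.9 = 0.07816 (the turbulent correlation is not needed).
Darcy-Weisbach: ΔP = f(L/D)(ρV²/2) = 0.07816·(56.6/0.0218)·(1950·0.09323²/2) = 0.07816·2596·8.475 = 1720 Pa.
ΔP = 1720 Pa = 0.0172 bar.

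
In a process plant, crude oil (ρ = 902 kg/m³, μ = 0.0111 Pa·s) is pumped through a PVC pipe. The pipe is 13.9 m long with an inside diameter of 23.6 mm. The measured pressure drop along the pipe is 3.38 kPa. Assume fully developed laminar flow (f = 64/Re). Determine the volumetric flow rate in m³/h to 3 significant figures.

Q ≈ 0.600 m³/h

For laminar flow, f = 64/Re with Re = ρVD/μ, so Darcy-Weisbach reduces to ΔP = 32μLV/D². Solving for V: V = ΔP·D²/(32μL) = 3380·(0.0236)²/(32·0.0111·13.9) = 0.3813 m/s.
Check: Re = ρVD/μ = 902·0.3813·0.0236/0.0111 = 731.2 < 2300, so the laminar assumption holds.
Q = V·A = 0.3813·(π/4·0.0236²) = 0.0001668 m³/s = 0.600 m³/h.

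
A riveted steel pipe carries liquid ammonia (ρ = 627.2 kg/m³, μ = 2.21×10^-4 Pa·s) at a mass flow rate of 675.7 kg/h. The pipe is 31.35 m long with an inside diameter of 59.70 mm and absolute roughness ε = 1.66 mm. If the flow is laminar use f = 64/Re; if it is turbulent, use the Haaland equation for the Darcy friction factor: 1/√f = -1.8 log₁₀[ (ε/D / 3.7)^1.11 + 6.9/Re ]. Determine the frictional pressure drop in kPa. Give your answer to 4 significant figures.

ṁ = 675.7 kg/h = 675.7/3600 = 0.1877 kg/s.
A = πD²/4 = π(0.0597)²/4 = 0.002799 m²; mean velocity V = ṁ/(ρA) = 0.1877/(627.2 · 0.002799) = 0.1069 m/s.
Reynolds number Re = ρVD/μ = 627.2 · 0.1069 · 0.0597 / 0.000221 = 1.811e+04.
Re > 4000 → turbulent. Relative roughness ε/D = 0.00166/0.0597 = 0.0278. Haaland: 1/√f = -1.8 log₁₀[(0.0278/3.7)^1.11 + 6.9/1.811e+04] = -1.8 log₁₀[0.00439 + 0.000381] = 4.179, so f = 0.05727.
Darcy-Weisbach: ΔP = f(L/D)(ρV²/2) = 0.05727·(31.35/0.0597)·(627.2·0.1069²/2) = 0.05727·525.1·3.584 = 107.8 Pa.
ΔP = 107.8 Pa = 0.1078 kPa.

ΔP ≈ 0.1078 kPa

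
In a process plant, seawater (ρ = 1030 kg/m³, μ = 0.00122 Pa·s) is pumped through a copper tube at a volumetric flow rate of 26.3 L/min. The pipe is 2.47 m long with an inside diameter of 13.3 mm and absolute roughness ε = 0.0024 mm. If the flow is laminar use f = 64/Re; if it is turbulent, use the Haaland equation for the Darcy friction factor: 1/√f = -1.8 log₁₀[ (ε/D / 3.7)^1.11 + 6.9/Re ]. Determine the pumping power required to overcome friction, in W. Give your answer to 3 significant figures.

Q = 26.3 L/min = 26.3/60000 = 0.0004383 m³/s.
Cross-sectional area A = πD²/4 = π(0.0133)²/4 = 0.0001389 m²; mean velocity V = Q/A = 0.0004383/0.0001389 = 3.155 m/s.
Reynolds number Re = ρVD/μ = 1030 · 3.155 · 0.0133 / 0.00122 = 3.543e+04.
Re > 4000 → turbulent. Relative roughness ε/D = 2.4e-06/0.0133 = 0.00018. Haaland: 1/√f = -1.8 log₁₀[(0.00018/3.7)^1.11 + 6.9/3.543e+04] = -1.8 log₁₀[1.64e-05 + 0.000195] = 6.616, so f = 0.02285.
Darcy-Weisbach: ΔP = f(L/D)(ρV²/2) = 0.02285·(2.47/0.0133)·(1030·3.155²/2) = 0.02285·185.7·5127 = 2.175e+04 Pa.
Pumping power P = QΔP = 0.0004383·2.175e+04 = 9.535 W = 9.53 W.

P ≈ 9.53 W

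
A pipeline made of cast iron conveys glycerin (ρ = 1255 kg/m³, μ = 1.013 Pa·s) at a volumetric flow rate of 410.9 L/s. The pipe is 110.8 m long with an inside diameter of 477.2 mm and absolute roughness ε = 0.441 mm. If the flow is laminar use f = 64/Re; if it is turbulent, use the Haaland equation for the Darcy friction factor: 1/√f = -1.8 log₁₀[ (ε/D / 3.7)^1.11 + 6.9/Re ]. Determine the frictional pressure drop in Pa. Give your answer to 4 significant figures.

Q = 410.9 L/s = 410.9/1000 = 0.4109 m³/s.
Cross-sectional area A = πD²/4 = π(0.4772)²/4 = 0.1789 m²; mean velocity V = Q/A = 0.4109/0.1789 = 2.297 m/s.
Reynolds number Re = ρVD/μ = 1255 · 2.297 · 0.4772 / 1.01 = 1358.
Re < 2300 → laminar flow, so f = 64/Re = 64/1358 = 0.04712 (the turbulent correlation is not needed).
Darcy-Weisbach: ΔP = f(L/D)(ρV²/2) = 0.04712·(110.8/0.4772)·(1255·2.297²/2) = 0.04712·232.2·3312 = 3.624e+04 Pa.

ΔP ≈ 36240 Pa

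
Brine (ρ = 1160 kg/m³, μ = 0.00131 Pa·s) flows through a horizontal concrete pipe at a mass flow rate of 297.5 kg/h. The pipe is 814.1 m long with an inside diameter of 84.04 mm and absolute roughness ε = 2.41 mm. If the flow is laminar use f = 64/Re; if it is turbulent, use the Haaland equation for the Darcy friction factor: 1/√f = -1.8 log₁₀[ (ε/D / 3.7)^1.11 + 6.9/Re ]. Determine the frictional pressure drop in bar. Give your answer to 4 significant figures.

ṁ = 297.5 kg/h = 297.5/3600 = 0.08264 kg/s.
A = πD²/4 = π(0.08404)²/4 = 0.005547 m²; mean velocity V = ṁ/(ρA) = 0.08264/(1160 · 0.005547) = 0.01284 m/s.
Reynolds number Re = ρVD/μ = 1160 · 0.01284 · 0.08404 / 0.00131 = 955.7.
Re < 2300 → laminar flow, so f = 64/Re = 64/955.7 = 0.06696 (the turbulent correlation is not needed).
Darcy-Weisbach: ΔP = f(L/D)(ρV²/2) = 0.06696·(814.1/0.08404)·(1160·0.01284²/2) = 0.06696·9687·0.09567 = 62.06 Pa.
ΔP = 62.06 Pa = 6.206×10^-4 bar.

ΔP ≈ 6.206×10^-4 bar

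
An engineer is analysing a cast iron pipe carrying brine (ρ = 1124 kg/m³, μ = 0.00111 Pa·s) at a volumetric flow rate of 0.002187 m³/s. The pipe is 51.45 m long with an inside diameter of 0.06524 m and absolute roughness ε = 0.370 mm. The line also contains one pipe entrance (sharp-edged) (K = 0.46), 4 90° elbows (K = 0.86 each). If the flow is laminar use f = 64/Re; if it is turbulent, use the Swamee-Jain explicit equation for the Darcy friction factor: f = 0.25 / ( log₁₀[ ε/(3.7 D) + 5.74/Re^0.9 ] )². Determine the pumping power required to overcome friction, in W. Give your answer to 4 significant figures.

Cross-sectional area A = πD²/4 = π(0.06524)²/4 = 0.003343 m²; mean velocity V = Q/A = 0.002187/0.003343 = 0.6542 m/s.
Reynolds number Re = ρVD/μ = 1124 · 0.6542 · 0.06524 / 0.00111 = 4.322e+04.
Re > 4000 → turbulent. Relative roughness ε/D = 0.00037/0.06524 = 0.00567. Swamee-Jain: f = 0.25/(log₁₀[0.00567/3.7 + 5.74/4.322e+04^0.9])² = 0.25/(log₁₀[0.00153 + 0.000386])² = 0.25/(-2.717)² = 0.03387.
Total minor-loss coefficient ΣK = 1·0.46 + 4·0.86 = 3.9.
ΔP = [f·L/D + ΣK]·(ρV²/2) = [0.03387·51.45/0.06524 + 3.9]·(1124·0.6542²/2) = [26.71 + 3.9]·240.5 = 7363 Pa.
Pumping power P = QΔP = 0.002187·7363 = 16.103 W = 16.10 W.

P ≈ 16.10 W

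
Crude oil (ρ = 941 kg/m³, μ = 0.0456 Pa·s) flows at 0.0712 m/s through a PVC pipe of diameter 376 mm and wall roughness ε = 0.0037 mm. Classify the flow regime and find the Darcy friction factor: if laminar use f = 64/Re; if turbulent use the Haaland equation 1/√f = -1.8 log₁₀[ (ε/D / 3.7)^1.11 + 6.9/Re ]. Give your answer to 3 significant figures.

Re = ρVD/μ = 941·0.0712·0.376/0.0456 = 552.4.
Re < 2300 → laminar, so f = 64/Re = 0.1158 (roughness is irrelevant in laminar flow).

f ≈ 0.116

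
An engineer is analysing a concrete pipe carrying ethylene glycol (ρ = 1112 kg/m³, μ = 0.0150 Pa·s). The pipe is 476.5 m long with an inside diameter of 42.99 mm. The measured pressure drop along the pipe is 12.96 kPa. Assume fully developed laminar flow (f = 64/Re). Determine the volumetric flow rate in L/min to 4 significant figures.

For laminar flow, f = 64/Re with Re = ρVD/μ, so Darcy-Weisbach reduces to ΔP = 32μLV/D². Solving for V: V = ΔP·D²/(32μL) = 1.296e+04·(0.04299)²/(32·0.015·476.5) = 0.1047 m/s.
Check: Re = ρVD/μ = 1112·0.1047·0.04299/0.015 = 333.7 < 2300, so the laminar assumption holds.
Q = V·A = 0.1047·(π/4·0.04299²) = 0.000152 m³/s = 9.120 L/min.

Q ≈ 9.120 L/min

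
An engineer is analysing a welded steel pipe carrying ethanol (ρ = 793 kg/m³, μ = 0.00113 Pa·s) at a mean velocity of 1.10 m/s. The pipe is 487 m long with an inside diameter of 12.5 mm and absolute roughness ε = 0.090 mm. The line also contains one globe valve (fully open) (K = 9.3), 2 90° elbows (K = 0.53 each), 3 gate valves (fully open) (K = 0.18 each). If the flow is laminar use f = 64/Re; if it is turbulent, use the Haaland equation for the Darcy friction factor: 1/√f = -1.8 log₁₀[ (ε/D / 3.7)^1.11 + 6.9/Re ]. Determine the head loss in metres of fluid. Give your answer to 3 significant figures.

h_f ≈ 97.3 m

Reynolds number Re = ρVD/μ = 793 · 1.1 · 0.0125 / 0.00113 = 9649.
Re > 4000 → turbulent. Relative roughness ε/D = 9e-05/0.0125 = 0.0072. Haaland: 1/√f = -1.8 log₁₀[(0.0072/3.7)^1.11 + 6.9/9649] = -1.8 log₁₀[0.000979 + 0.000715] = 4.988, so f = 0.0402.
Total minor-loss coefficient ΣK = 1·9.3 + 2·0.53 + 3·0.18 = 10.9.
ΔP = [f·L/D + ΣK]·(ρV²/2) = [0.0402·487/0.0125 + 10.9]·(793·1.1²/2) = [1566 + 10.9]·479.8 = 7.566e+05 Pa.
Head loss h_f = ΔP/(ρg) = 7.566e+05/(793·9.81) = 97.3 m.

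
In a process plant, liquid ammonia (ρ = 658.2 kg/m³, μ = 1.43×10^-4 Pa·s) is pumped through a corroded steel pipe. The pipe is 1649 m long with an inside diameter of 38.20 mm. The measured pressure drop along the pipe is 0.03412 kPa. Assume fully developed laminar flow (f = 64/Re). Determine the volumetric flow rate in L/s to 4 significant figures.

For laminar flow, f = 64/Re with Re = ρVD/μ, so Darcy-Weisbach reduces to ΔP = 32μLV/D². Solving for V: V = ΔP·D²/(32μL) = 34.12·(0.0382)²/(32·0.000143·1649) = 0.006598 m/s.
Check: Re = ρVD/μ = 658.2·0.006598·0.0382/0.000143 = 1160 < 2300, so the laminar assumption holds.
Q = V·A = 0.006598·(π/4·0.0382²) = 7.562e-06 m³/s = 0.007562 L/s.

Q ≈ 0.007562 L/s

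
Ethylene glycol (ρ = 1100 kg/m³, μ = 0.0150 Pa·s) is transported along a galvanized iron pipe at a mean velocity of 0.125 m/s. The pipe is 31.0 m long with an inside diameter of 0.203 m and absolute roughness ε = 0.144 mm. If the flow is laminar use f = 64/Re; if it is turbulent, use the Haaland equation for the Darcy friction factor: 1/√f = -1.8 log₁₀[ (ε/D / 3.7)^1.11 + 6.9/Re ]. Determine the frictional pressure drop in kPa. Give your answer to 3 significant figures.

ΔP ≈ 0.0451 kPa

Reynolds number Re = ρVD/μ = 1100 · 0.125 · 0.203 / 0.015 = 1861.
Re < 2300 → laminar flow, so f = 64/Re = 64/1861 = 0.03439 (the turbulent correlation is not needed).
Darcy-Weisbach: ΔP = f(L/D)(ρV²/2) = 0.03439·(31/0.203)·(1100·0.125²/2) = 0.03439·152.7·8.594 = 45.14 Pa.
ΔP = 45.14 Pa = 0.0451 kPa.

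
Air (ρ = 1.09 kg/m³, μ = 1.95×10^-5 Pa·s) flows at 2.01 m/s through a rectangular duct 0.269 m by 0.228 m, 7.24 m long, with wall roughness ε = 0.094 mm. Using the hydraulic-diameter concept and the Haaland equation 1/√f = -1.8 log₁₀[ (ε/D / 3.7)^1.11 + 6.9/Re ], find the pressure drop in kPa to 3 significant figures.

ΔP ≈ 0.00159 kPa

Hydraulic diameter D_h = 4A/P = 4·(0.269·0.228)/(2·(0.269+0.228)) = 0.2453/0.994 = 0.2468 m.
Re = ρVD_h/μ = 1.09·2.01·0.2468/1.95e-05 = 2.773e+04.
ε/D_h = 9.4e-05/0.2468 = 0.000381; Haaland gives 1/√f = -1.8 log₁₀[3.75e-05+0.000249] = 6.378, so f = 0.02459.
ΔP = f(L/D_h)(ρV²/2) = 0.02459·7.24/0.2468·2.202 = 1.588 Pa.
ΔP = 0.00159 kPa.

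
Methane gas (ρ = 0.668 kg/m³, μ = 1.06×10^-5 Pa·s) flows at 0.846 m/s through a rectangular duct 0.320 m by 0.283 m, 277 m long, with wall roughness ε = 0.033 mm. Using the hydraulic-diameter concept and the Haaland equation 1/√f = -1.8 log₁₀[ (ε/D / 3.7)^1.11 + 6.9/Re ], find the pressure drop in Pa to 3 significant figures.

ΔP ≈ 6.04 Pa

Hydraulic diameter D_h = 4A/P = 4·(0.32·0.283)/(2·(0.32+0.283)) = 0.3622/1.206 = 0.3004 m.
Re = ρVD_h/μ = 0.668·0.846·0.3004/1.06e-05 = 1.601e+04.
ε/D_h = 3.3e-05/0.3004 = 0.00011; Haaland gives 1/√f = -1.8 log₁₀[9.43e-06+0.000431] = 6.041, so f = 0.0274.
ΔP = f(L/D_h)(ρV²/2) = 0.0274·277/0.3004·0.239 = 6.04 Pa.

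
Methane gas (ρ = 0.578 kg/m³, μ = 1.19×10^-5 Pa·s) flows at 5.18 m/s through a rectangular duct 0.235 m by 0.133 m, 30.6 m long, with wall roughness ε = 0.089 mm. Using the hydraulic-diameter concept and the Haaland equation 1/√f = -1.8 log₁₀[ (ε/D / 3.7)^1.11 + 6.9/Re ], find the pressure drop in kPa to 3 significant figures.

Hydraulic diameter D_h = 4A/P = 4·(0.235·0.133)/(2·(0.235+0.133)) = 0.125/0.736 = 0.1699 m.
Re = ρVD_h/μ = 0.578·5.18·0.1699/1.19e-05 = 4.274e+04.
ε/D_h = 8.9e-05/0.1699 = 0.000524; Haaland gives 1/√f = -1.8 log₁₀[5.34e-05+0.000161] = 6.602, so f = 0.02294.
ΔP = f(L/D_h)(ρV²/2) = 0.02294·30.6/0.1699·7.755 = 32.05 Pa.
ΔP = 0.0320 kPa.

ΔP ≈ 0.0320 kPa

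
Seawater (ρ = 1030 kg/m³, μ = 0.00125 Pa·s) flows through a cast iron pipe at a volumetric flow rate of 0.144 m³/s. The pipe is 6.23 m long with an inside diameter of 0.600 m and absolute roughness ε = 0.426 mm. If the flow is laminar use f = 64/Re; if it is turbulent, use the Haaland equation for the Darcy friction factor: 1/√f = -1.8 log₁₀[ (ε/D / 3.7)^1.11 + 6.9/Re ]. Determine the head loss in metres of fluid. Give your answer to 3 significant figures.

h_f ≈ 0.00266 m

Cross-sectional area A = πD²/4 = π(0.6)²/4 = 0.2827 m²; mean velocity V = Q/A = 0.144/0.2827 = 0.5093 m/s.
Reynolds number Re = ρVD/μ = 1030 · 0.5093 · 0.6 / 0.00125 = 2.518e+05.
Re > 4000 → turbulent. Relative roughness ε/D = 0.000426/0.6 = 0.00071. Haaland: 1/√f = -1.8 log₁₀[(0.00071/3.7)^1.11 + 6.9/2.518e+05] = -1.8 log₁₀[7.49e-05 + 2.74e-05] = 7.183, so f = 0.01938.
Darcy-Weisbach: ΔP = f(L/D)(ρV²/2) = 0.01938·(6.23/0.6)·(1030·0.5093²/2) = 0.01938·10.38·133.6 = 26.89 Pa.
Head loss h_f = ΔP/(ρg) = 26.89/(1030·9.81) = 0.00266 m.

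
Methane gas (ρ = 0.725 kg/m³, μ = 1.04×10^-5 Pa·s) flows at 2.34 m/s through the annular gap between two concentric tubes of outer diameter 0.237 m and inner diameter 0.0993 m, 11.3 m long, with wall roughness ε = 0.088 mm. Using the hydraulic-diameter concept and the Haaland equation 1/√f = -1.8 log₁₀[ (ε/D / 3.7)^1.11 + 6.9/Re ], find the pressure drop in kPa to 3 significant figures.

ΔP ≈ 0.00428 kPa

Hydraulic diameter D_h = 4A/P = D_o - D_i = 0.237 - 0.0993 = 0.1377 m.
Re = ρVD_h/μ = 0.725·2.34·0.1377/1.04e-05 = 2.246e+04.
ε/D_h = 8.8e-05/0.1377 = 0.000639; Haaland gives 1/√f = -1.8 log₁₀[6.66e-05+0.000307] = 6.169, so f = 0.02627.
ΔP = f(L/D_h)(ρV²/2) = 0.02627·11.3/0.1377·1.985 = 4.28 Pa.
ΔP = 0.00428 kPa.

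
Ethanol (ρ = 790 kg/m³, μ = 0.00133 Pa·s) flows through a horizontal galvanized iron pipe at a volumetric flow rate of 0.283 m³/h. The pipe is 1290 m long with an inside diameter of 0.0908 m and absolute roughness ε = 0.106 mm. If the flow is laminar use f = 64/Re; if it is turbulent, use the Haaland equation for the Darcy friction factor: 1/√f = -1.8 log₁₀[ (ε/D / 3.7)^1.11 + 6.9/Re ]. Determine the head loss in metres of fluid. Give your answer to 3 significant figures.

Q = 0.283 m³/h = 0.283/3600 = 7.861e-05 m³/s.
Cross-sectional area A = πD²/4 = π(0.0908)²/4 = 0.006475 m²; mean velocity V = Q/A = 7.861e-05/0.006475 = 0.01214 m/s.
Reynolds number Re = ρVD/μ = 790 · 0.01214 · 0.0908 / 0.00133 = 654.8.
Re < 2300 → laminar flow, so f = 64/Re = 64/654.8 = 0.09775 (the turbulent correlation is not needed).
Darcy-Weisbach: ΔP = f(L/D)(ρV²/2) = 0.09775·(1290/0.0908)·(790·0.01214²/2) = 0.09775·1.421e+04·0.05822 = 80.84 Pa.
Head loss h_f = ΔP/(ρg) = 80.84/(790·9.81) = 0.0104 m.

h_f ≈ 0.0104 m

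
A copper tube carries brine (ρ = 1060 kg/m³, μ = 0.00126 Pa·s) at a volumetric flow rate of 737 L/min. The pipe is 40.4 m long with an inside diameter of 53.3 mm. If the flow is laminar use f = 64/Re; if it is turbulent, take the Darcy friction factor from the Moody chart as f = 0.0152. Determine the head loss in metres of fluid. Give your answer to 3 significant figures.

Q = 737 L/min = 737/60000 = 0.01228 m³/s.
Cross-sectional area A = πD²/4 = π(0.0533)²/4 = 0.002231 m²; mean velocity V = Q/A = 0.01228/0.002231 = 5.505 m/s.
Reynolds number Re = ρVD/μ = 1060 · 5.505 · 0.0533 / 0.00126 = 2.469e+05.
Re > 4000 → turbulent; use the Moody-chart value f = 0.0152.
Darcy-Weisbach: ΔP = f(L/D)(ρV²/2) = 0.0152·(40.4/0.0533)·(1060·5.505²/2) = 0.0152·758·1.606e+04 = 1.851e+05 Pa.
Head loss h_f = ΔP/(ρg) = 1.851e+05/(1060·9.81) = 17.8 m.

h_f ≈ 17.8 m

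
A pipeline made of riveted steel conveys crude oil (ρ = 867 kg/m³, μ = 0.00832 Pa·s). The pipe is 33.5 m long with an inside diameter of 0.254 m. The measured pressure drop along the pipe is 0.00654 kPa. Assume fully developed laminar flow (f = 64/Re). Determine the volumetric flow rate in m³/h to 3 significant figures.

Q ≈ 8.63 m³/h

For laminar flow, f = 64/Re with Re = ρVD/μ, so Darcy-Weisbach reduces to ΔP = 32μLV/D². Solving for V: V = ΔP·D²/(32μL) = 6.54·(0.254)²/(32·0.00832·33.5) = 0.04731 m/s.
Check: Re = ρVD/μ = 867·0.04731·0.254/0.00832 = 1252 < 2300, so the laminar assumption holds.
Q = V·A = 0.04731·(π/4·0.254²) = 0.002397 m³/s = 8.63 m³/h.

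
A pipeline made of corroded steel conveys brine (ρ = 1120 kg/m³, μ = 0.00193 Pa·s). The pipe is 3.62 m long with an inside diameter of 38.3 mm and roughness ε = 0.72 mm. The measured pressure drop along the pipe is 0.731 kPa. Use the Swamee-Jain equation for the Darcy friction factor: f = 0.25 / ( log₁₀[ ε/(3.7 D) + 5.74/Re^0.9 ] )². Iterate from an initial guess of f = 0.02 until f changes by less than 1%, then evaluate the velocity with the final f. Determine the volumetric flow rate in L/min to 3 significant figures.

Rearranging Darcy-Weisbach: V = √(2·ΔP·D/(f·L·ρ)). With ε/D = 0.00072/0.0383 = 0.0188, iterate starting from f = 0.02:
  f = 0.02 → V = √(2·731·0.0383/(0.02·3.62·1120)) = 0.831 m/s; Re = ρVD/μ = 1.847e+04; f → 0.05035
  f = 0.05035 → V = 0.5237 m/s; Re = 1.164e+04; f → 0.05175
  f = 0.05175 → V = 0.5166 m/s; Re = 1.148e+04; f → 0.0518
Converged (Δf/f < 1%). With the final f = 0.0518: V = √(2·731·0.0383/(0.0518·3.62·1120)) = 0.5164 m/s.
Q = V·A = 0.5164·(π/4·0.0383²) = 0.0005949 m³/s = 35.7 L/min.

Q ≈ 35.7 L/min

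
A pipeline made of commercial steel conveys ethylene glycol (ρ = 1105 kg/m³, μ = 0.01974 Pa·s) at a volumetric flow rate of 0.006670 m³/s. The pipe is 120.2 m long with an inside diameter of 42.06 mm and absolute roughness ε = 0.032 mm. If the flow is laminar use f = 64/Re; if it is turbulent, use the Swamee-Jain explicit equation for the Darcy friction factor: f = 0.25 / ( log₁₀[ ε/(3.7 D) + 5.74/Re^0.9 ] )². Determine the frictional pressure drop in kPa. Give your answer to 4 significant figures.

Cross-sectional area A = πD²/4 = π(0.04206)²/4 = 0.001389 m²; mean velocity V = Q/A = 0.00667/0.001389 = 4.801 m/s.
Reynolds number Re = ρVD/μ = 1105 · 4.801 · 0.04206 / 0.0197 = 1.13e+04.
Re > 4000 → turbulent. Relative roughness ε/D = 3.2e-05/0.04206 = 0.000761. Swamee-Jain: f = 0.25/(log₁₀[0.000761/3.7 + 5.74/1.13e+04^0.9])² = 0.25/(log₁₀[0.000206 + 0.00129])² = 0.25/(-2.825)² = 0.03133.
Darcy-Weisbach: ΔP = f(L/D)(ρV²/2) = 0.03133·(120.2/0.04206)·(1105·4.801²/2) = 0.03133·2858·1.273e+04 = 1.14e+06 Pa.
ΔP = 1.14e+06 Pa = 1140 kPa.

ΔP ≈ 1140 kPa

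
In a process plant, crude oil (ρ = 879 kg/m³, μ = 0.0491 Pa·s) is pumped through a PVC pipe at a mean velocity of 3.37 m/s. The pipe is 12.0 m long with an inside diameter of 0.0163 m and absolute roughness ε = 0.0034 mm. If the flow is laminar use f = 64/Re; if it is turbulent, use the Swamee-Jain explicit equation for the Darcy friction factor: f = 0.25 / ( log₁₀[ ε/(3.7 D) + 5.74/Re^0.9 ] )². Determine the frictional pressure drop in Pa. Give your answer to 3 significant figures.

Reynolds number Re = ρVD/μ = 879 · 3.37 · 0.0163 / 0.0491 = 983.4.
Re < 2300 → laminar flow, so f = 64/Re = 64/983.4 = 0.06508 (the turbulent correlation is not needed).
Darcy-Weisbach: ΔP = f(L/D)(ρV²/2) = 0.06508·(12/0.0163)·(879·3.37²/2) = 0.06508·736.2·4991 = 2.391e+05 Pa.

ΔP ≈ 239000 Pa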